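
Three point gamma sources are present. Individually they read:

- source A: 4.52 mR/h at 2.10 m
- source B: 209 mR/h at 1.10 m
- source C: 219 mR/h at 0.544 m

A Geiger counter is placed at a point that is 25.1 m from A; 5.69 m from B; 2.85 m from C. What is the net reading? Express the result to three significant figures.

By superposition, sum each source's inverse-square contribution:
A: 4.52 × (2.10/25.1)² = 0.03164 mR/h
B: 209 × (1.10/5.69)² = 7.811 mR/h
C: 219 × (0.544/2.85)² = 7.979 mR/h
Total = 0.03164 + 7.811 + 7.979 = 15.82 mR/h.

15.8 mR/h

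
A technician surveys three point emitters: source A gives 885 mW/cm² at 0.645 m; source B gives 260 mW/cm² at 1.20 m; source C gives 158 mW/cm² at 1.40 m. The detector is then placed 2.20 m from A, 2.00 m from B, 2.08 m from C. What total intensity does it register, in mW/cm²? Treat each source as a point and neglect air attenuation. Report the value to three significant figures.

241 mW/cm²

By superposition, sum each source's inverse-square contribution:
A: 885 × (0.645/2.20)² = 76.07 mW/cm²
B: 260 × (1.20/2.00)² = 93.60 mW/cm²
C: 158 × (1.40/2.08)² = 71.58 mW/cm²
Total = 76.07 + 93.60 + 71.58 = 241.2 mW/cm².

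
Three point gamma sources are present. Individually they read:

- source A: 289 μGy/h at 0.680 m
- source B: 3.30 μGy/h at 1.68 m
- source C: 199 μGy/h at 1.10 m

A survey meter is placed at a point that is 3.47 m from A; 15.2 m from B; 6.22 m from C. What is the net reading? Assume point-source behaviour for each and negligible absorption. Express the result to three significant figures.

Each source contributes Iᵢ·(dᵢ/rᵢ)²; contributions add.
A: 289 × (0.680/3.47)² = 11.10 μGy/h
B: 3.30 × (1.68/15.2)² = 0.04031 μGy/h
C: 199 × (1.10/6.22)² = 6.224 μGy/h
Total = 11.10 + 0.04031 + 6.224 = 17.36 μGy/h.

17.4 μGy/h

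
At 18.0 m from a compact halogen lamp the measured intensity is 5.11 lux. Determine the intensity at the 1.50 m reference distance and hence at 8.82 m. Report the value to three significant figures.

736 lux; 21.3 lux

Applying the 1/r² law,
At 1.50 m: 5.11 × (18.0/1.50)² = 5.11 × 144.0 = 735.8 lux
At 8.82 m: (1.50/8.82)² = 0.02892, so 735.8 × 0.02892 = 21.28 lux.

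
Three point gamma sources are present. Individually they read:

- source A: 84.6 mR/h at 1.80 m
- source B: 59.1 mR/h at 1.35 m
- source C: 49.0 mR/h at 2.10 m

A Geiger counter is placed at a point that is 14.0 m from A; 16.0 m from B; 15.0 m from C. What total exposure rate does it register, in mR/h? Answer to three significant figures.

Each source contributes Iᵢ·(dᵢ/rᵢ)²; contributions add.
A: 84.6 × (1.80/14.0)² = 1.398 mR/h
B: 59.1 × (1.35/16.0)² = 0.4207 mR/h
C: 49.0 × (2.10/15.0)² = 0.9604 mR/h
Total = 1.398 + 0.4207 + 0.9604 = 2.779 mR/h.

2.78 mR/h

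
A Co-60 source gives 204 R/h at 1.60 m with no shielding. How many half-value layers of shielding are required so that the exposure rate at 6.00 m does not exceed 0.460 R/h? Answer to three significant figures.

At 6.00 m, distance alone gives 204 × (1.60/6.00)² = 204 × 0.07111 = 14.51 R/h.
Further attenuation needed: 14.51/0.460 = 31.54.
n = log₂(31.54) = 4.979 half-value layers.

4.98 half-value layers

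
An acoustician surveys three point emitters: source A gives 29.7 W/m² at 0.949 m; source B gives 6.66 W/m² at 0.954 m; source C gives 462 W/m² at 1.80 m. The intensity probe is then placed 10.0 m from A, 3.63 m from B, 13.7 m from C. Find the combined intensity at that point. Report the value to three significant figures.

Each source contributes Iᵢ·(dᵢ/rᵢ)²; contributions add.
A: 29.7 × (0.949/10.0)² = 0.2675 W/m²
B: 6.66 × (0.954/3.63)² = 0.4600 W/m²
C: 462 × (1.80/13.7)² = 7.975 W/m²
Total = 0.2675 + 0.4600 + 7.975 = 8.703 W/m².

8.70 W/m²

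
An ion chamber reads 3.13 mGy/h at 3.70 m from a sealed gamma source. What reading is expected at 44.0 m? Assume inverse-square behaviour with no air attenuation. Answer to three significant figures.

0.0221 mGy/h

Intensity scales as (d₁/d₂)², so the rate at 44.0 m is
3.13 × (3.70/44.0)² = 3.13 × 0.007071 = 0.02213 mGy/h.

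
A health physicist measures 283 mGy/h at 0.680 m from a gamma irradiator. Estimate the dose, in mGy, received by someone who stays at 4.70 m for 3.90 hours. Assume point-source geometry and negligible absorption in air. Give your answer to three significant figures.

Using I₁d₁² = I₂d₂², rate at 4.70 m:
(0.680/4.70)² = 0.02093, so 283 × 0.02093 = 5.923 mGy/h.
Dose = rate × time = 5.923 mGy/h × 3.900 h = 23.10 mGy.

23.1 mGy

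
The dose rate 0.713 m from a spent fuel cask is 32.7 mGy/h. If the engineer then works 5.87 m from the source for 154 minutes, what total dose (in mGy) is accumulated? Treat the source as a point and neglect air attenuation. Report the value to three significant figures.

1.24 mGy

Using I₁d₁² = I₂d₂², rate at 5.87 m:
(0.713/5.87)² = 0.01475, so 32.7 × 0.01475 = 0.4823 mGy/h.
Dose = rate × time = 0.4823 mGy/h × 2.567 h = 1.238 mGy.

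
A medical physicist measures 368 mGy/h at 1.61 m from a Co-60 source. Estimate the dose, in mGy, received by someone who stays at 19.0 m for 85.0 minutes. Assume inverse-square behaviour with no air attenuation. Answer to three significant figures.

3.74 mGy

Using I₁d₁² = I₂d₂², rate at 19.0 m:
368 × (1.61/19.0)² = 368 × 0.007180 = 2.642 mGy/h.
Dose = rate × time = 2.642 mGy/h × 1.417 h = 3.744 mGy.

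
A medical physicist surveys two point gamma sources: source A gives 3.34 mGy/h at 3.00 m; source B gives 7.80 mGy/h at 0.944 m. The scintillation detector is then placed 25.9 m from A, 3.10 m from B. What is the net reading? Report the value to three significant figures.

0.768 mGy/h

By superposition, sum each source's inverse-square contribution:
A: 3.34 × (3.00/25.9)² = 0.04481 mGy/h
B: 7.80 × (0.944/3.10)² = 0.7233 mGy/h
Total = 0.04481 + 0.7233 = 0.7681 mGy/h.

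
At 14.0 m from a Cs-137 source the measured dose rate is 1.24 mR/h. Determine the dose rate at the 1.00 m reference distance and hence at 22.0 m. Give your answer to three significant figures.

243 mR/h; 0.502 mR/h

Applying the 1/r² law,
At 1.00 m: (14.0/1.00)² = 196.0, so 1.24 × 196.0 = 243.0 mR/h
At 22.0 m: (1.00/22.0)² = 0.002066, so 243.0 × 0.002066 = 0.5020 mR/h.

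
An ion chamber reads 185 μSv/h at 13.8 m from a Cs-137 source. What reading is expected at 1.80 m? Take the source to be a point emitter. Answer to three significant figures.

10900 μSv/h

Intensity scales as (d₁/d₂)², so the rate at 1.80 m is
185 × (13.8/1.80)² = 185 × 58.78 = 10870 μSv/h.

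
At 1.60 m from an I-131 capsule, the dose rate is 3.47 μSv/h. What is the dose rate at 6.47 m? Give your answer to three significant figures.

0.212 μSv/h

Applying the 1/r² law, the rate at 6.47 m is
3.47 × (1.60/6.47)² = 3.47 × 0.06115 = 0.2122 μSv/h.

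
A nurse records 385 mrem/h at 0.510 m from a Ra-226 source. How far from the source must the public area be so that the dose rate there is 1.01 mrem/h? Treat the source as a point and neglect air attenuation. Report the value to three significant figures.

9.96 m

By the inverse-square law, d₂ = d₁·√(I₁/I₂).
I₁/I₂ = 385/1.01 = 381.2, so d₂ = 0.510 × √381.2 = 9.957 m.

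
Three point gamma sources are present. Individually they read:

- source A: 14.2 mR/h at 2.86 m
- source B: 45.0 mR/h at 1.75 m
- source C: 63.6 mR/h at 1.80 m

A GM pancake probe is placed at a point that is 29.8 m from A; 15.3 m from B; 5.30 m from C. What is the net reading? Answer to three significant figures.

By superposition, sum each source's inverse-square contribution:
A: 14.2 × (2.86/29.8)² = 0.1308 mR/h
B: 45.0 × (1.75/15.3)² = 0.5887 mR/h
C: 63.6 × (1.80/5.30)² = 7.336 mR/h
Total = 0.1308 + 0.5887 + 7.336 = 8.056 mR/h.

8.06 mR/h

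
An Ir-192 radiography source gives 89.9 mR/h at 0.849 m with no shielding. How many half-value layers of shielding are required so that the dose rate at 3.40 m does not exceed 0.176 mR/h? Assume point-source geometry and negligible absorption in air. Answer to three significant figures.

4.99 half-value layers

At 3.40 m, distance alone gives (0.849/3.40)² = 0.06235, so 89.9 × 0.06235 = 5.605 mR/h.
Further attenuation needed: 5.605/0.176 = 31.85.
n = log₂(31.85) = 4.993 half-value layers.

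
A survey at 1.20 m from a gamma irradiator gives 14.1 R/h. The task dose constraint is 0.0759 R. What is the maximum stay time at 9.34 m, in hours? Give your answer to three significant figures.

0.326 h

Applying the 1/r² law, rate at 9.34 m:
14.1 × (1.20/9.34)² = 14.1 × 0.01651 = 0.2328 R/h.
Stay time = 0.0759 R ÷ 0.2328 R/h = 0.3260 h.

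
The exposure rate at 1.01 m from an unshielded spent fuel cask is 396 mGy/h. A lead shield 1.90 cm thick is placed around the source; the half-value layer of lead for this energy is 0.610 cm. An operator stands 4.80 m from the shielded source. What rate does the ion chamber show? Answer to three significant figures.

2.02 mGy/h

Distance alone: (1.01/4.80)² = 0.04428, so 396 × 0.04428 = 17.53 mGy/h.
Shield: 1.90/0.610 = 3.115 half-value layers → attenuation 2^(−3.115) = 0.1154.
Combined: 17.53 × 0.1154 = 2.023 mGy/h.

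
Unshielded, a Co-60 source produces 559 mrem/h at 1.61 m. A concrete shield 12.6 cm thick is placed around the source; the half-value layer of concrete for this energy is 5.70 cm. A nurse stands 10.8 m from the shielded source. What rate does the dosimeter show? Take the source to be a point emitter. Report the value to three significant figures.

Distance alone: (1.61/10.8)² = 0.02222, so 559 × 0.02222 = 12.42 mrem/h.
Shield: 12.6/5.70 = 2.211 half-value layers → attenuation 2^(−2.211) = 0.2160.
Combined: 12.42 × 0.2160 = 2.683 mrem/h.

2.68 mrem/h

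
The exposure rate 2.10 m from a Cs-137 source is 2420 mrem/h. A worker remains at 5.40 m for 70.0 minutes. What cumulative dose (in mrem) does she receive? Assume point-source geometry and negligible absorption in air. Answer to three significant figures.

Using I₁d₁² = I₂d₂², rate at 5.40 m:
2420 × (2.10/5.40)² = 2420 × 0.1512 = 365.9 mrem/h.
Dose = rate × time = 365.9 mrem/h × 1.167 h = 427.0 mrem.

427 mrem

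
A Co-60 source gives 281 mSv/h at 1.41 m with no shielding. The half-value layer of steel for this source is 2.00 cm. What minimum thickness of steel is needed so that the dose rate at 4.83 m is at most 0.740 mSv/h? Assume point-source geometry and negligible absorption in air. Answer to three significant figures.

At 4.83 m, distance alone gives (1.41/4.83)² = 0.08522, so 281 × 0.08522 = 23.95 mSv/h.
Further attenuation needed: 23.95/0.740 = 32.36.
n = log₂(32.36) = 5.016 half-value layers.
Thickness = 5.016 × 2.00 cm = 10.03 cm.

10.0 cm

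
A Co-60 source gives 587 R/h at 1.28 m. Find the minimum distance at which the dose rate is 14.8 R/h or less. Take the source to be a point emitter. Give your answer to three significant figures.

8.06 m

Since intensity falls as 1/r², d₂ = d₁·√(I₁/I₂).
I₁/I₂ = 587/14.8 = 39.66, so d₂ = 1.28 × √39.66 = 8.061 m.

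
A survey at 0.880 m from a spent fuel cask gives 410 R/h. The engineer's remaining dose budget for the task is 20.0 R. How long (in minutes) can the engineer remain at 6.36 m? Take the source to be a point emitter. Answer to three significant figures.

153 min

Intensity scales as (d₁/d₂)², so rate at 6.36 m:
(0.880/6.36)² = 0.01914, so 410 × 0.01914 = 7.847 R/h.
Stay time = 20.0 R ÷ 7.847 R/h = 2.549 h = 152.9 min.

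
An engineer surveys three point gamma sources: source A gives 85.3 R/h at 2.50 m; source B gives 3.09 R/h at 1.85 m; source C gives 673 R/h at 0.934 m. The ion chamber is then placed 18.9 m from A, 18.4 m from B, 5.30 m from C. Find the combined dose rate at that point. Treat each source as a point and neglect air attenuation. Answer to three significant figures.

22.4 R/h

Each source contributes Iᵢ·(dᵢ/rᵢ)²; contributions add.
A: 85.3 × (2.50/18.9)² = 1.492 R/h
B: 3.09 × (1.85/18.4)² = 0.03124 R/h
C: 673 × (0.934/5.30)² = 20.90 R/h
Total = 1.492 + 0.03124 + 20.90 = 22.42 R/h.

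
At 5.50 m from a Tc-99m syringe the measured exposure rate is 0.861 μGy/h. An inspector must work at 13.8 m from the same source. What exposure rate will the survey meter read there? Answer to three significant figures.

Using I₁d₁² = I₂d₂², scaling from 5.50 m to 13.8 m:
0.861 × (5.50/13.8)² = 0.861 × 0.1588 = 0.1367 μGy/h.

0.137 μGy/h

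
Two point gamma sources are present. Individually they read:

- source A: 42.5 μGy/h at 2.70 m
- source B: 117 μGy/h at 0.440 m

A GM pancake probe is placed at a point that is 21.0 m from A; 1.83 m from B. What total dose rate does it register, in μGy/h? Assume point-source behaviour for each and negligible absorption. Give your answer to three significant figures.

By superposition, sum each source's inverse-square contribution:
A: 42.5 × (2.70/21.0)² = 0.7026 μGy/h
B: 117 × (0.440/1.83)² = 6.764 μGy/h
Total = 0.7026 + 6.764 = 7.467 μGy/h.

7.47 μGy/h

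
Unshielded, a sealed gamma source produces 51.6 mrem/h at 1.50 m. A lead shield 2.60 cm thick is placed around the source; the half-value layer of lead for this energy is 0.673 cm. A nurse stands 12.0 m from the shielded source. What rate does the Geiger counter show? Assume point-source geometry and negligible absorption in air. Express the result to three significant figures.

Distance alone: 51.6 × (1.50/12.0)² = 51.6 × 0.01562 = 0.8060 mrem/h.
Shield: 2.60/0.673 = 3.863 half-value layers → attenuation 2^(−3.863) = 0.06873.
Combined: 0.8060 × 0.06873 = 0.05540 mrem/h.

0.0554 mrem/h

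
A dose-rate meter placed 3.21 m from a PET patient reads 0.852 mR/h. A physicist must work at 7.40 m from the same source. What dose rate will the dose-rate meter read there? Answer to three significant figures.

0.160 mR/h

Using I₁d₁² = I₂d₂², scaling from 3.21 m to 7.40 m:
(3.21/7.40)² = 0.1882, so 0.852 × 0.1882 = 0.1603 mR/h.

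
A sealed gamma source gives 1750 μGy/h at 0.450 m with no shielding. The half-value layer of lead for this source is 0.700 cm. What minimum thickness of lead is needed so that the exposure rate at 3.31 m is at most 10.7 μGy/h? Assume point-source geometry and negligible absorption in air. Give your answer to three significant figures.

1.12 cm

At 3.31 m, distance alone gives (0.450/3.31)² = 0.01848, so 1750 × 0.01848 = 32.34 μGy/h.
Further attenuation needed: 32.34/10.7 = 3.022.
n = log₂(3.022) = 1.596 half-value layers.
Thickness = 1.596 × 0.700 cm = 1.117 cm.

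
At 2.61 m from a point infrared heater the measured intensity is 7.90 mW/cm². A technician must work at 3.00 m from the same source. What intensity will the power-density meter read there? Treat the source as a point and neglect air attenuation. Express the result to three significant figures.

Applying the 1/r² law, scaling from 2.61 m to 3.00 m:
(2.61/3.00)² = 0.7569, so 7.90 × 0.7569 = 5.980 mW/cm².

5.98 mW/cm²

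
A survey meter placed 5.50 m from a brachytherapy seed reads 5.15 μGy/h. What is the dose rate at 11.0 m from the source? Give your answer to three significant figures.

1.29 μGy/h

Applying the 1/r² law, scaling from 5.50 m to 11.0 m:
5.15 × (5.50/11.0)² = 5.15 × 0.2500 = 1.288 μGy/h.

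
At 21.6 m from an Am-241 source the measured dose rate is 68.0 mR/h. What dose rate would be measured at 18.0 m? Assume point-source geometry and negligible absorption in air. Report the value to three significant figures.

Since intensity falls as 1/r², scaling from 21.6 m to 18.0 m:
68.0 × (21.6/18.0)² = 68.0 × 1.440 = 97.92 mR/h.

97.9 mR/h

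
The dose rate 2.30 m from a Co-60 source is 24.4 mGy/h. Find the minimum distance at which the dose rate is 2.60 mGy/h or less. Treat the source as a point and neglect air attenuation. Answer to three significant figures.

7.05 m

Applying the 1/r² law, d₂ = d₁·√(I₁/I₂).
I₁/I₂ = 24.4/2.60 = 9.385, so d₂ = 2.30 × √9.385 = 7.046 m.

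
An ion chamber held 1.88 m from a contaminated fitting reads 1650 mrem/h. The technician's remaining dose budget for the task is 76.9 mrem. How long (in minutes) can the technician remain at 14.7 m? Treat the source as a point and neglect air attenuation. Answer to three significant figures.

Since intensity falls as 1/r², rate at 14.7 m:
(1.88/14.7)² = 0.01636, so 1650 × 0.01636 = 26.99 mrem/h.
Stay time = 76.9 mrem ÷ 26.99 mrem/h = 2.849 h = 170.9 min.

171 min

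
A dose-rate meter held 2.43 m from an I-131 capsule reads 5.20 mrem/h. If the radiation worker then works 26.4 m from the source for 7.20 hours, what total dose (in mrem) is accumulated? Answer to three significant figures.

By the inverse-square law, rate at 26.4 m:
5.20 × (2.43/26.4)² = 5.20 × 0.008472 = 0.04405 mrem/h.
Dose = rate × time = 0.04405 mrem/h × 7.200 h = 0.3172 mrem.

0.317 mrem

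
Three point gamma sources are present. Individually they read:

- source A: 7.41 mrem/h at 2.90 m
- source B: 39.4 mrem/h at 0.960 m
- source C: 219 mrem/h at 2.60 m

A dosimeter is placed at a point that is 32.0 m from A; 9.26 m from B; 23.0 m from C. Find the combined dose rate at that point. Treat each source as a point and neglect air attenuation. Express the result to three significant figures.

Each source contributes Iᵢ·(dᵢ/rᵢ)²; contributions add.
A: 7.41 × (2.90/32.0)² = 0.06086 mrem/h
B: 39.4 × (0.960/9.26)² = 0.4235 mrem/h
C: 219 × (2.60/23.0)² = 2.799 mrem/h
Total = 0.06086 + 0.4235 + 2.799 = 3.283 mrem/h.

3.28 mrem/h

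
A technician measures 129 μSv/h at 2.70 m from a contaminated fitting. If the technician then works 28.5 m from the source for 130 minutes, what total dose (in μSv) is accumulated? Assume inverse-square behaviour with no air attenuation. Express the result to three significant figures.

2.51 μSv

Applying the 1/r² law, rate at 28.5 m:
(2.70/28.5)² = 0.008975, so 129 × 0.008975 = 1.158 μSv/h.
Dose = rate × time = 1.158 μSv/h × 2.167 h = 2.509 μSv.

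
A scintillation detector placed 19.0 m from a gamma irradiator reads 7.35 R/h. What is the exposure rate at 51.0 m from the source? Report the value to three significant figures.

1.02 R/h

Using I₁d₁² = I₂d₂², scaling from 19.0 m to 51.0 m:
7.35 × (19.0/51.0)² = 7.35 × 0.1388 = 1.020 R/h.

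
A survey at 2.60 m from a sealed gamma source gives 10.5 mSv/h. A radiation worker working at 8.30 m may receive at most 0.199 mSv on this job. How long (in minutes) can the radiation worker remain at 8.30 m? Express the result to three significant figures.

Using I₁d₁² = I₂d₂², rate at 8.30 m:
10.5 × (2.60/8.30)² = 10.5 × 0.09813 = 1.030 mSv/h.
Stay time = 0.199 mSv ÷ 1.030 mSv/h = 0.1932 h = 11.59 min.

11.6 min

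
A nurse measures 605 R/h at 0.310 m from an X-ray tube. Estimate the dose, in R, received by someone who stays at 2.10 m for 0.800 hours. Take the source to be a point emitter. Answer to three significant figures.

Intensity scales as (d₁/d₂)², so rate at 2.10 m:
605 × (0.310/2.10)² = 605 × 0.02179 = 13.18 R/h.
Dose = rate × time = 13.18 R/h × 0.8000 h = 10.54 R.

10.5 R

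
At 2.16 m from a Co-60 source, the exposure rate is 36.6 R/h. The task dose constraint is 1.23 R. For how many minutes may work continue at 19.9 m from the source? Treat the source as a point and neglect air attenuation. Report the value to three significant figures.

Applying the 1/r² law, rate at 19.9 m:
(2.16/19.9)² = 0.01178, so 36.6 × 0.01178 = 0.4311 R/h.
Stay time = 1.23 R ÷ 0.4311 R/h = 2.853 h = 171.2 min.

171 min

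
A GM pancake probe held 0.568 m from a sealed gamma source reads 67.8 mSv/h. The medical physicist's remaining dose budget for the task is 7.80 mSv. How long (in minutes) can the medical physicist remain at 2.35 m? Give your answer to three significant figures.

118 min

Since intensity falls as 1/r², rate at 2.35 m:
(0.568/2.35)² = 0.05842, so 67.8 × 0.05842 = 3.961 mSv/h.
Stay time = 7.80 mSv ÷ 3.961 mSv/h = 1.969 h = 118.1 min.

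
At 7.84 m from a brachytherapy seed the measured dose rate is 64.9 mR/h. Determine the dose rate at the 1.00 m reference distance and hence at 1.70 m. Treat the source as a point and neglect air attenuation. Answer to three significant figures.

3990 mR/h; 1380 mR/h

Intensity scales as (d₁/d₂)², so
At 1.00 m: (7.84/1.00)² = 61.47, so 64.9 × 61.47 = 3989 mR/h
At 1.70 m: (1.00/1.70)² = 0.3460, so 3989 × 0.3460 = 1380 mR/h.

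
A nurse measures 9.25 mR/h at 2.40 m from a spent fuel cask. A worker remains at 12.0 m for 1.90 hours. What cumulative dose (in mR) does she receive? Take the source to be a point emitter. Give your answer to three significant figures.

Intensity scales as (d₁/d₂)², so rate at 12.0 m:
(2.40/12.0)² = 0.04000, so 9.25 × 0.04000 = 0.3700 mR/h.
Dose = rate × time = 0.3700 mR/h × 1.900 h = 0.7030 mR.

0.703 mR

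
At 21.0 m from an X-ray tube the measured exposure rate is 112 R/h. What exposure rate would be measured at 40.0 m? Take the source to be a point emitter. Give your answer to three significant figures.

Applying the 1/r² law, scaling from 21.0 m to 40.0 m:
(21.0/40.0)² = 0.2756, so 112 × 0.2756 = 30.87 R/h.

30.9 R/h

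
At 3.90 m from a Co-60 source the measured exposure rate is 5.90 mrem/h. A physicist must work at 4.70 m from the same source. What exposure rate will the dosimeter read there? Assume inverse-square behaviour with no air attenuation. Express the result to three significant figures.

Since intensity falls as 1/r², scaling from 3.90 m to 4.70 m:
(3.90/4.70)² = 0.6885, so 5.90 × 0.6885 = 4.062 mrem/h.

4.06 mrem/h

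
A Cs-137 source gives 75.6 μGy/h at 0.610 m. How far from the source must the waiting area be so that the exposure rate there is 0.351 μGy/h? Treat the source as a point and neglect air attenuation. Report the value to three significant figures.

8.95 m

Since intensity falls as 1/r², d₂ = d₁·√(I₁/I₂).
I₁/I₂ = 75.6/0.351 = 215.4, so d₂ = 0.610 × √215.4 = 8.953 m.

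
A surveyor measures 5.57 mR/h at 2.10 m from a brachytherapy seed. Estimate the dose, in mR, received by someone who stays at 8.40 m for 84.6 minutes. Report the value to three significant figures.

By the inverse-square law, rate at 8.40 m:
5.57 × (2.10/8.40)² = 5.57 × 0.06250 = 0.3481 mR/h.
Dose = rate × time = 0.3481 mR/h × 1.410 h = 0.4908 mR.

0.491 mR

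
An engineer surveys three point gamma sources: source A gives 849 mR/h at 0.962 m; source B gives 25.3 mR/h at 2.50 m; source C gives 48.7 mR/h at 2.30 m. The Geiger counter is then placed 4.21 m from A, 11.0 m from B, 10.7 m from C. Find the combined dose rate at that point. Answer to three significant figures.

47.9 mR/h

By superposition, sum each source's inverse-square contribution:
A: 849 × (0.962/4.21)² = 44.33 mR/h
B: 25.3 × (2.50/11.0)² = 1.307 mR/h
C: 48.7 × (2.30/10.7)² = 2.250 mR/h
Total = 44.33 + 1.307 + 2.250 = 47.89 mR/h.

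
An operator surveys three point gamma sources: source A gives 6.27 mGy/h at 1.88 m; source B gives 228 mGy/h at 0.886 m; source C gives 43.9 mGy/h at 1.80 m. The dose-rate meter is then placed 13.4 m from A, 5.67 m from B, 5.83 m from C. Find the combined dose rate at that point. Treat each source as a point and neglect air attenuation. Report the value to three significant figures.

By superposition, sum each source's inverse-square contribution:
A: 6.27 × (1.88/13.4)² = 0.1234 mGy/h
B: 228 × (0.886/5.67)² = 5.567 mGy/h
C: 43.9 × (1.80/5.83)² = 4.185 mGy/h
Total = 0.1234 + 5.567 + 4.185 = 9.875 mGy/h.

9.88 mGy/h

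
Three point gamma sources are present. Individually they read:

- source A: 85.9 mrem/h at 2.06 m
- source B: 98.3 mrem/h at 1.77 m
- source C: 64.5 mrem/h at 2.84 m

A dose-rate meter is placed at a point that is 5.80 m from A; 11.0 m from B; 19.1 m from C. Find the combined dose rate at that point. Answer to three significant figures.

14.8 mrem/h

Each source contributes Iᵢ·(dᵢ/rᵢ)²; contributions add.
A: 85.9 × (2.06/5.80)² = 10.84 mrem/h
B: 98.3 × (1.77/11.0)² = 2.545 mrem/h
C: 64.5 × (2.84/19.1)² = 1.426 mrem/h
Total = 10.84 + 2.545 + 1.426 = 14.81 mrem/h.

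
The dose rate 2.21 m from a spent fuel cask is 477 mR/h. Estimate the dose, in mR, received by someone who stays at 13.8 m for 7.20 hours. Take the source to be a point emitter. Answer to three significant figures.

88.1 mR

Since intensity falls as 1/r², rate at 13.8 m:
477 × (2.21/13.8)² = 477 × 0.02565 = 12.24 mR/h.
Dose = rate × time = 12.24 mR/h × 7.200 h = 88.13 mR.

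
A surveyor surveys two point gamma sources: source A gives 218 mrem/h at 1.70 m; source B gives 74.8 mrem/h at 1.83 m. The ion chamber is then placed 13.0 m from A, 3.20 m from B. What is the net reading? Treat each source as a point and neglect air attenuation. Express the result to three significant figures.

Each source contributes Iᵢ·(dᵢ/rᵢ)²; contributions add.
A: 218 × (1.70/13.0)² = 3.728 mrem/h
B: 74.8 × (1.83/3.20)² = 24.46 mrem/h
Total = 3.728 + 24.46 = 28.19 mrem/h.

28.2 mrem/h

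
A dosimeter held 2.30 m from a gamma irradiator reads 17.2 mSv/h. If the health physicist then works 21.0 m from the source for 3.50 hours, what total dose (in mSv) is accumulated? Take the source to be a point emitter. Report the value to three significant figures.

Using I₁d₁² = I₂d₂², rate at 21.0 m:
(2.30/21.0)² = 0.01200, so 17.2 × 0.01200 = 0.2064 mSv/h.
Dose = rate × time = 0.2064 mSv/h × 3.500 h = 0.7224 mSv.

0.722 mSv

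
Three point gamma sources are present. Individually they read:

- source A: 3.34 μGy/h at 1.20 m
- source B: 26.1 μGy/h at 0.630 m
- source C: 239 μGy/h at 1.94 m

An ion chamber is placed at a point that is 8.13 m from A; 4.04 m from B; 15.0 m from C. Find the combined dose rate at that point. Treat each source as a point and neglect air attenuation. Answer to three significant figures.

4.71 μGy/h

By superposition, sum each source's inverse-square contribution:
A: 3.34 × (1.20/8.13)² = 0.07277 μGy/h
B: 26.1 × (0.630/4.04)² = 0.6347 μGy/h
C: 239 × (1.94/15.0)² = 3.998 μGy/h
Total = 0.07277 + 0.6347 + 3.998 = 4.705 μGy/h.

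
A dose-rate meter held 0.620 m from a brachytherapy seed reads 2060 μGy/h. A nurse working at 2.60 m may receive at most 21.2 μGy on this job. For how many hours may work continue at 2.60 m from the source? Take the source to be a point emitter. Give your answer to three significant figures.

0.181 h

Since intensity falls as 1/r², rate at 2.60 m:
(0.620/2.60)² = 0.05686, so 2060 × 0.05686 = 117.1 μGy/h.
Stay time = 21.2 μGy ÷ 117.1 μGy/h = 0.1810 h.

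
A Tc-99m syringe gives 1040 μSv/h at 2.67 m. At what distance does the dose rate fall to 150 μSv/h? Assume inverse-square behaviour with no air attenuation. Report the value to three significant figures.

7.03 m

Intensity scales as (d₁/d₂)², so d₂ = d₁·√(I₁/I₂).
I₁/I₂ = 1040/150 = 6.933, so d₂ = 2.67 × √6.933 = 7.030 m.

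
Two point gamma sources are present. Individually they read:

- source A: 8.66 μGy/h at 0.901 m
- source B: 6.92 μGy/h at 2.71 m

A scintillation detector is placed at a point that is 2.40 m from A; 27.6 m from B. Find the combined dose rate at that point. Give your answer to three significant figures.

1.29 μGy/h

Each source contributes Iᵢ·(dᵢ/rᵢ)²; contributions add.
A: 8.66 × (0.901/2.40)² = 1.221 μGy/h
B: 6.92 × (2.71/27.6)² = 0.06672 μGy/h
Total = 1.221 + 0.06672 = 1.288 μGy/h.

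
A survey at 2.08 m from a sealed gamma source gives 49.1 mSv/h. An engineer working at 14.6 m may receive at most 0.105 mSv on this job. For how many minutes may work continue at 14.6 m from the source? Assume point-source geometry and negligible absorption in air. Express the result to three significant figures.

Applying the 1/r² law, rate at 14.6 m:
49.1 × (2.08/14.6)² = 49.1 × 0.02030 = 0.9967 mSv/h.
Stay time = 0.105 mSv ÷ 0.9967 mSv/h = 0.1053 h = 6.318 min.

6.32 min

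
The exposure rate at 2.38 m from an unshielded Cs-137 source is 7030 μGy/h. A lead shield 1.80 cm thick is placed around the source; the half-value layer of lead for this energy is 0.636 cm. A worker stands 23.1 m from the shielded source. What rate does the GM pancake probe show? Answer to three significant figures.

Distance alone: 7030 × (2.38/23.1)² = 7030 × 0.01062 = 74.66 μGy/h.
Shield: 1.80/0.636 = 2.830 half-value layers → attenuation 2^(−2.830) = 0.1406.
Combined: 74.66 × 0.1406 = 10.50 μGy/h.

10.5 μGy/h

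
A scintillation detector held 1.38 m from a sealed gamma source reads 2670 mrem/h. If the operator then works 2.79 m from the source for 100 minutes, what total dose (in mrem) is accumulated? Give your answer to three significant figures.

1090 mrem

Applying the 1/r² law, rate at 2.79 m:
(1.38/2.79)² = 0.2447, so 2670 × 0.2447 = 653.3 mrem/h.
Dose = rate × time = 653.3 mrem/h × 1.667 h = 1089 mrem.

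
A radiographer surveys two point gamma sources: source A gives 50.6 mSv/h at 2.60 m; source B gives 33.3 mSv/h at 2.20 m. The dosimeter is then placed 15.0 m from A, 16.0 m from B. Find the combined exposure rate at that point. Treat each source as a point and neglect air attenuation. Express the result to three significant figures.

2.15 mSv/h

Each source contributes Iᵢ·(dᵢ/rᵢ)²; contributions add.
A: 50.6 × (2.60/15.0)² = 1.520 mSv/h
B: 33.3 × (2.20/16.0)² = 0.6296 mSv/h
Total = 1.520 + 0.6296 = 2.150 mSv/h.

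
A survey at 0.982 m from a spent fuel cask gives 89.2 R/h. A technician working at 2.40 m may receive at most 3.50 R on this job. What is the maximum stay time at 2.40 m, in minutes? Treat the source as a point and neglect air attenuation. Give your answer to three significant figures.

Intensity scales as (d₁/d₂)², so rate at 2.40 m:
(0.982/2.40)² = 0.1674, so 89.2 × 0.1674 = 14.93 R/h.
Stay time = 3.50 R ÷ 14.93 R/h = 0.2344 h = 14.06 min.

14.1 min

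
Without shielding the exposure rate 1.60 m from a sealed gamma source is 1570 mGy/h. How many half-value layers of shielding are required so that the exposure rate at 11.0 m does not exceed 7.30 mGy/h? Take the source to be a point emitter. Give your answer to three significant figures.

At 11.0 m, distance alone gives (1.60/11.0)² = 0.02116, so 1570 × 0.02116 = 33.22 mGy/h.
Further attenuation needed: 33.22/7.30 = 4.551.
n = log₂(4.551) = 2.186 half-value layers.

2.19 half-value layers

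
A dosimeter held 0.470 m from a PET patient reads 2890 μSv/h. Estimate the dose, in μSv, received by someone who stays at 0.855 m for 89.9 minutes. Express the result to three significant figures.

1310 μSv

By the inverse-square law, rate at 0.855 m:
(0.470/0.855)² = 0.3022, so 2890 × 0.3022 = 873.4 μSv/h.
Dose = rate × time = 873.4 μSv/h × 1.498 h = 1308 μSv.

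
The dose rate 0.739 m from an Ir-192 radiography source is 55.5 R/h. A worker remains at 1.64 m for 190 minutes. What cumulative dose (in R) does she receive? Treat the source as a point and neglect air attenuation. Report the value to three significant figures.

Using I₁d₁² = I₂d₂², rate at 1.64 m:
(0.739/1.64)² = 0.2030, so 55.5 × 0.2030 = 11.27 R/h.
Dose = rate × time = 11.27 R/h × 3.167 h = 35.69 R.

35.7 R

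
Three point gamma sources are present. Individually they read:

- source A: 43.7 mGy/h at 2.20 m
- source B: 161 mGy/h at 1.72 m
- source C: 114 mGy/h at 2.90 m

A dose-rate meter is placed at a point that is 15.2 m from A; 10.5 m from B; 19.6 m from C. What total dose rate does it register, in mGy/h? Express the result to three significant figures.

By superposition, sum each source's inverse-square contribution:
A: 43.7 × (2.20/15.2)² = 0.9155 mGy/h
B: 161 × (1.72/10.5)² = 4.320 mGy/h
C: 114 × (2.90/19.6)² = 2.496 mGy/h
Total = 0.9155 + 4.320 + 2.496 = 7.732 mGy/h.

7.73 mGy/h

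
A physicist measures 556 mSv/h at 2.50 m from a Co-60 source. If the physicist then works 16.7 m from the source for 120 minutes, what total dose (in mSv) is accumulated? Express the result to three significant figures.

24.9 mSv

By the inverse-square law, rate at 16.7 m:
(2.50/16.7)² = 0.02241, so 556 × 0.02241 = 12.46 mSv/h.
Dose = rate × time = 12.46 mSv/h × 2.000 h = 24.92 mSv.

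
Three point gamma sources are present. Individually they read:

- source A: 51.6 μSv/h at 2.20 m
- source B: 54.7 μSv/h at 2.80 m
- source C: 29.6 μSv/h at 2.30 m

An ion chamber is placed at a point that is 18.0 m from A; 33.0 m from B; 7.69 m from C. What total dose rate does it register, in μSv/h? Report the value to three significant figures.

By superposition, sum each source's inverse-square contribution:
A: 51.6 × (2.20/18.0)² = 0.7708 μSv/h
B: 54.7 × (2.80/33.0)² = 0.3938 μSv/h
C: 29.6 × (2.30/7.69)² = 2.648 μSv/h
Total = 0.7708 + 0.3938 + 2.648 = 3.813 μSv/h.

3.81 μSv/h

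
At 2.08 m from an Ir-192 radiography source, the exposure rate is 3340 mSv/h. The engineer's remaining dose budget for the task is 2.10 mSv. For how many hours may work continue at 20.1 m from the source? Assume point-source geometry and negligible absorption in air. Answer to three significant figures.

Applying the 1/r² law, rate at 20.1 m:
(2.08/20.1)² = 0.01071, so 3340 × 0.01071 = 35.77 mSv/h.
Stay time = 2.10 mSv ÷ 35.77 mSv/h = 0.05871 h.

0.0587 h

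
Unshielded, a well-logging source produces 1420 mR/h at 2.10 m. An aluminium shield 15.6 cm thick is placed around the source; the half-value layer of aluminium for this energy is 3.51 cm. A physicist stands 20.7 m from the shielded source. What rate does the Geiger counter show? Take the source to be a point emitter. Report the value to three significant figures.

Distance alone: 1420 × (2.10/20.7)² = 1420 × 0.01029 = 14.61 mR/h.
Shield: 15.6/3.51 = 4.444 half-value layers → attenuation 2^(−4.444) = 0.04594.
Combined: 14.61 × 0.04594 = 0.6712 mR/h.

0.671 mR/h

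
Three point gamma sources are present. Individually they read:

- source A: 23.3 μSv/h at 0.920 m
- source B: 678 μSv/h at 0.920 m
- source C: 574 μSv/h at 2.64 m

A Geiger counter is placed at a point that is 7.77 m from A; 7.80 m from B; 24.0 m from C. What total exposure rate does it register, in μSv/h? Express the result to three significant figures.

16.7 μSv/h

By superposition, sum each source's inverse-square contribution:
A: 23.3 × (0.920/7.77)² = 0.3267 μSv/h
B: 678 × (0.920/7.80)² = 9.432 μSv/h
C: 574 × (2.64/24.0)² = 6.945 μSv/h
Total = 0.3267 + 9.432 + 6.945 = 16.70 μSv/h.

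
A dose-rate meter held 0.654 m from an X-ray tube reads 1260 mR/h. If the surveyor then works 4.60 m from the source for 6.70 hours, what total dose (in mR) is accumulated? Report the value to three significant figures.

171 mR

By the inverse-square law, rate at 4.60 m:
1260 × (0.654/4.60)² = 1260 × 0.02021 = 25.46 mR/h.
Dose = rate × time = 25.46 mR/h × 6.700 h = 170.6 mR.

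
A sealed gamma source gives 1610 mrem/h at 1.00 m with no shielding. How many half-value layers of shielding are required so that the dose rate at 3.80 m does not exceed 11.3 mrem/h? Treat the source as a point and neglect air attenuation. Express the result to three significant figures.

3.30 half-value layers

At 3.80 m, distance alone gives 1610 × (1.00/3.80)² = 1610 × 0.06925 = 111.5 mrem/h.
Further attenuation needed: 111.5/11.3 = 9.867.
n = log₂(9.867) = 3.303 half-value layers.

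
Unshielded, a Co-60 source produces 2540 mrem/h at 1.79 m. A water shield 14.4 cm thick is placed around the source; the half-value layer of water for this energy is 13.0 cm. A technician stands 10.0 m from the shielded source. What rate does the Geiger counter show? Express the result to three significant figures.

Distance alone: 2540 × (1.79/10.0)² = 2540 × 0.03204 = 81.38 mrem/h.
Shield: 14.4/13.0 = 1.108 half-value layers → attenuation 2^(−1.108) = 0.4639.
Combined: 81.38 × 0.4639 = 37.75 mrem/h.

37.8 mrem/h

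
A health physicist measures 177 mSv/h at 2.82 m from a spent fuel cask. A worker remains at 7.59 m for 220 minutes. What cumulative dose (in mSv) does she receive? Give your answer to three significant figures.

89.6 mSv

Since intensity falls as 1/r², rate at 7.59 m:
177 × (2.82/7.59)² = 177 × 0.1380 = 24.43 mSv/h.
Dose = rate × time = 24.43 mSv/h × 3.667 h = 89.58 mSv.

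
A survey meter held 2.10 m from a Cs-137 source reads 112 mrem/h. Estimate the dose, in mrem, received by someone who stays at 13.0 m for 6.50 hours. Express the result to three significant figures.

19.0 mrem

Since intensity falls as 1/r², rate at 13.0 m:
(2.10/13.0)² = 0.02609, so 112 × 0.02609 = 2.922 mrem/h.
Dose = rate × time = 2.922 mrem/h × 6.500 h = 18.99 mrem.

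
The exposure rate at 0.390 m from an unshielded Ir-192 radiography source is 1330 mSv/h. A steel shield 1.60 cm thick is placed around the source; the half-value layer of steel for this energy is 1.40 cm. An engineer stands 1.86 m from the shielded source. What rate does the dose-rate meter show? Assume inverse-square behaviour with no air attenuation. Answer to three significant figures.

26.5 mSv/h

Distance alone: (0.390/1.86)² = 0.04396, so 1330 × 0.04396 = 58.47 mSv/h.
Shield: 1.60/1.40 = 1.143 half-value layers → attenuation 2^(−1.143) = 0.4528.
Combined: 58.47 × 0.4528 = 26.48 mSv/h.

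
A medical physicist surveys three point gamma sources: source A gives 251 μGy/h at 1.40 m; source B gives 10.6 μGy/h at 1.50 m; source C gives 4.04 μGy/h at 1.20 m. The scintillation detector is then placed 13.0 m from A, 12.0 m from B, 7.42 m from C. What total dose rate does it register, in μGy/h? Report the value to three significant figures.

3.18 μGy/h

By superposition, sum each source's inverse-square contribution:
A: 251 × (1.40/13.0)² = 2.911 μGy/h
B: 10.6 × (1.50/12.0)² = 0.1656 μGy/h
C: 4.04 × (1.20/7.42)² = 0.1057 μGy/h
Total = 2.911 + 0.1656 + 0.1057 = 3.182 μGy/h.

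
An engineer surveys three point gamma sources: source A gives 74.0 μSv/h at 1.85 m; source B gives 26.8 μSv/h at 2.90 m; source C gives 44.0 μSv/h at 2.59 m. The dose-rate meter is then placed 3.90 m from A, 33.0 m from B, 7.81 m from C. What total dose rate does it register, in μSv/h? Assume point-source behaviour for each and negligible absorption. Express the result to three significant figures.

Each source contributes Iᵢ·(dᵢ/rᵢ)²; contributions add.
A: 74.0 × (1.85/3.90)² = 16.65 μSv/h
B: 26.8 × (2.90/33.0)² = 0.2070 μSv/h
C: 44.0 × (2.59/7.81)² = 4.839 μSv/h
Total = 16.65 + 0.2070 + 4.839 = 21.70 μSv/h.

21.7 μSv/h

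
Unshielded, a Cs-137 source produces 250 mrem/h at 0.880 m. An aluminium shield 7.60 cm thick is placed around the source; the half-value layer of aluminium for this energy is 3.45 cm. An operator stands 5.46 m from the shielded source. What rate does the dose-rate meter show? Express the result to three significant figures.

Distance alone: (0.880/5.46)² = 0.02598, so 250 × 0.02598 = 6.495 mrem/h.
Shield: 7.60/3.45 = 2.203 half-value layers → attenuation 2^(−2.203) = 0.2172.
Combined: 6.495 × 0.2172 = 1.411 mrem/h.

1.41 mrem/h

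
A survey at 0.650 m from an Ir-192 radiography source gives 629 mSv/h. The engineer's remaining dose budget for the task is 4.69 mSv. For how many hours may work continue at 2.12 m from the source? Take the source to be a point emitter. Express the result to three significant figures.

Applying the 1/r² law, rate at 2.12 m:
(0.650/2.12)² = 0.09401, so 629 × 0.09401 = 59.13 mSv/h.
Stay time = 4.69 mSv ÷ 59.13 mSv/h = 0.07932 h.

0.0793 h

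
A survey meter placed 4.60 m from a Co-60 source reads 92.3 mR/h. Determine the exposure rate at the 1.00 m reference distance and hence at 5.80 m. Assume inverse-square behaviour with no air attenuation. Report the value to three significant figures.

Using I₁d₁² = I₂d₂²,
At 1.00 m: 92.3 × (4.60/1.00)² = 92.3 × 21.16 = 1953 mR/h
At 5.80 m: 1953 × (1.00/5.80)² = 1953 × 0.02973 = 58.06 mR/h.

1950 mR/h; 58.1 mR/h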